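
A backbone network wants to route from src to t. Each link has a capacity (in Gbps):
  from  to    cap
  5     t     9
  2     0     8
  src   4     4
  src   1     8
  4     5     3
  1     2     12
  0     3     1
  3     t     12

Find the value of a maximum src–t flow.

Augment src->4->5->t: bottleneck 3. Total 3.
Augment src->1->2->0->3->t: bottleneck 1. Total 4.
No augmenting path remains in the residual graph.

4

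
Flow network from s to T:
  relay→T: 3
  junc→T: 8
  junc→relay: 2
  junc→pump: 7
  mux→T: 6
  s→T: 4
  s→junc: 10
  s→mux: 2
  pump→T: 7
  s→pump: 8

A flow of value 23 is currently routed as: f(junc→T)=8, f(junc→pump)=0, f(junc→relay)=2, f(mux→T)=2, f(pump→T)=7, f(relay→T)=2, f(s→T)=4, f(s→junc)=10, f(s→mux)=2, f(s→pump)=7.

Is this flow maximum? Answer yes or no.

Yes

Residual reachable from s: {pump, s}; T is not reachable.
Saturated cut: s→junc, s→mux, s→T, pump→T with total capacity 23 = current flow value. Flow is maximum.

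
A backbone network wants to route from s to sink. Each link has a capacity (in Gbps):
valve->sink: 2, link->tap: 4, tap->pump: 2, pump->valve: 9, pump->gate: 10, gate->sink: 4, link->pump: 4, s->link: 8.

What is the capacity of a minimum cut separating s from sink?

6

Max flow = 6 (via 3 augmenting paths).
In the residual at optimum, the set reachable from s is {link, s, tap}.
Cut edges: link->pump (cap 4), tap->pump (cap 2). Sum = 6.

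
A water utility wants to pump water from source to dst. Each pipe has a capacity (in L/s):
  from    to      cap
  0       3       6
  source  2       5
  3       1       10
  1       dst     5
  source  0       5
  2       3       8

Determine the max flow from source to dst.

5

Augment source->2->3->1->dst: bottleneck 5. Total 5.
No augmenting path remains in the residual graph.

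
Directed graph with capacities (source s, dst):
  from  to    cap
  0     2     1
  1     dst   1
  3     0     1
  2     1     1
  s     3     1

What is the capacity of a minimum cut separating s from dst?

1

Max flow = 1 (via 1 augmenting path).
In the residual at optimum, the set reachable from s is {s}.
Cut edges: s→3 (cap 1). Sum = 1.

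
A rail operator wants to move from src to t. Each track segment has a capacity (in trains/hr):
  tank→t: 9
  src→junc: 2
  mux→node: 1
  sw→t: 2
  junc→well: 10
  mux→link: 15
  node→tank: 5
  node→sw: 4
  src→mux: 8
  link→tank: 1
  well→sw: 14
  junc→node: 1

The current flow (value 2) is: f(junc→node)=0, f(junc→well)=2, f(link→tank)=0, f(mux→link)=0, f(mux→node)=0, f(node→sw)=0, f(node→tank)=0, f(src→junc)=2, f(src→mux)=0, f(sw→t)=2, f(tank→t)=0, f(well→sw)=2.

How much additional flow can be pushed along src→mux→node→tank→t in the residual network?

1

Residual capacities along the path: src→mux: 8, mux→node: 1, node→tank: 5, tank→t: 9.
Minimum is 1.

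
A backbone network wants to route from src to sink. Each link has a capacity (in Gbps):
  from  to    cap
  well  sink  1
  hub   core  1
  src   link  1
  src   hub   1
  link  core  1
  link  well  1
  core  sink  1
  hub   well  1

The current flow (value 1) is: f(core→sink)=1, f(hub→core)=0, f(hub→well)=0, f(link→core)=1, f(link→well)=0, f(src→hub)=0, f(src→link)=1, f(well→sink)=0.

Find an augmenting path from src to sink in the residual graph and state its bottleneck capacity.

Residual along src→hub→well→sink: src→hub: 1, hub→well: 1, well→sink: 1.
Bottleneck = min = 1.

src→hub→well→sink, bottleneck 1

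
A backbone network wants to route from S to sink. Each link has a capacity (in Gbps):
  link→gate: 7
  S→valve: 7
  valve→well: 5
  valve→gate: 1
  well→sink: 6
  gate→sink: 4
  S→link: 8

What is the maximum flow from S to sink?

9

Augment S→valve→well→sink: bottleneck 5. Total 5.
Augment S→valve→gate→sink: bottleneck 1. Total 6.
Augment S→link→gate→sink: bottleneck 3. Total 9.
No augmenting path remains in the residual graph.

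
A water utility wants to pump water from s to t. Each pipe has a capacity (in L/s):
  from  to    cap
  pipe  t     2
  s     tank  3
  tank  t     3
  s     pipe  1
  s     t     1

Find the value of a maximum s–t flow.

5

Augment s→t: bottleneck 1. Total 1.
Augment s→pipe→t: bottleneck 1. Total 2.
Augment s→tank→t: bottleneck 3. Total 5.
No augmenting path remains in the residual graph.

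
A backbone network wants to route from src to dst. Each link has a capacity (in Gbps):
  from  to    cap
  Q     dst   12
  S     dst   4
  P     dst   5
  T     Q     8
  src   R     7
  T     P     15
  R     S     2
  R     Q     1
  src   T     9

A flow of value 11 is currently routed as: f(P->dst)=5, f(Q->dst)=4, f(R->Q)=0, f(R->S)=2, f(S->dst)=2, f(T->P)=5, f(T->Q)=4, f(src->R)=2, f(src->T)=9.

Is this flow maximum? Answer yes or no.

No

Residual path src->R->Q->dst has bottleneck 1 > 0.
Pushing 1 along it raises the flow to 12, so the given flow is not maximum.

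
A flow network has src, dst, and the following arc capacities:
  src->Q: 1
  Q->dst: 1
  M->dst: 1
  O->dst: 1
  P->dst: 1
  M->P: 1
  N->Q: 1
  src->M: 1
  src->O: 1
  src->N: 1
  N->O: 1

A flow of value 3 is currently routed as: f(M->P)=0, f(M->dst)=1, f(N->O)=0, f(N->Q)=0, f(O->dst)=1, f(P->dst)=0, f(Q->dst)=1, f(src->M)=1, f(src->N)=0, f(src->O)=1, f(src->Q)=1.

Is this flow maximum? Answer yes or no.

Residual reachable from src: {N, O, Q, src}; dst is not reachable.
Saturated cut: src->M, Q->dst, O->dst with total capacity 3 = current flow value. Flow is maximum.

Yes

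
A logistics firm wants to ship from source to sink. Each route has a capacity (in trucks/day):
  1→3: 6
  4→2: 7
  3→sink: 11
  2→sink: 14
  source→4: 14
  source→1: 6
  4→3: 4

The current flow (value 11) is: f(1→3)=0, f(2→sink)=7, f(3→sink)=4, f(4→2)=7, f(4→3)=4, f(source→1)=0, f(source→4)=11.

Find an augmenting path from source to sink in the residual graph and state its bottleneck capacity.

source→1→3→sink, bottleneck 6

Residual along source→1→3→sink: source→1: 6, 1→3: 6, 3→sink: 7.
Bottleneck = min = 6.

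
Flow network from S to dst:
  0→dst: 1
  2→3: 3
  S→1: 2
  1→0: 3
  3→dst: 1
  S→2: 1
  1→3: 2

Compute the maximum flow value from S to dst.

Augment S→1→0→dst: bottleneck 1. Total 1.
Augment S→1→3→dst: bottleneck 1. Total 2.
No augmenting path remains in the residual graph.

2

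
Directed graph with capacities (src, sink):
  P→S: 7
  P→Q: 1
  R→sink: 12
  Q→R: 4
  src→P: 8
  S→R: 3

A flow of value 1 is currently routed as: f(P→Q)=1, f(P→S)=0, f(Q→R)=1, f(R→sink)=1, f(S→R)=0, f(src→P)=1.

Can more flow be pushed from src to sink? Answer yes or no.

Residual path src→P→S→R→sink has bottleneck 3 > 0.
Pushing 3 along it raises the flow to 4, so the given flow is not maximum.

Yes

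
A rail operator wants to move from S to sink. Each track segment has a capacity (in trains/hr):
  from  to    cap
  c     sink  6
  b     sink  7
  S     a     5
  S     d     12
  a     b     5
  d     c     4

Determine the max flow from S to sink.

Augment S->a->b->sink: bottleneck 5. Total 5.
Augment S->d->c->sink: bottleneck 4. Total 9.
No augmenting path remains in the residual graph.

9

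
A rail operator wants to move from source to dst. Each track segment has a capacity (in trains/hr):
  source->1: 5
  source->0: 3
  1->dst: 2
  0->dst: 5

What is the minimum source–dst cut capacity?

5

Max flow = 5 (via 2 augmenting paths).
In the residual at optimum, the set reachable from source is {1, source}.
Cut edges: source->0 (cap 3), 1->dst (cap 2). Sum = 5.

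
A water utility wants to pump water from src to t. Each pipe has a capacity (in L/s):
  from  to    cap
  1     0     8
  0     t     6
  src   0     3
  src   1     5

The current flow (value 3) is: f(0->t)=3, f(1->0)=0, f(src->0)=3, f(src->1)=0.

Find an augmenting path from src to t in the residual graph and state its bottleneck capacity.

src->1->0->t, bottleneck 3

Residual along src->1->0->t: src->1: 5, 1->0: 8, 0->t: 3.
Bottleneck = min = 3.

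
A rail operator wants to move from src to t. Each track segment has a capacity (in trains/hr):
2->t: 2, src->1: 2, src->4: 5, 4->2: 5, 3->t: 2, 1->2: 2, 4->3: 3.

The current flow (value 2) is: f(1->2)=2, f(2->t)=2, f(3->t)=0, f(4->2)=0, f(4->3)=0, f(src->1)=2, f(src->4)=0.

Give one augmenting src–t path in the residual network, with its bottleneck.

src->4->3->t, bottleneck 2

Residual along src->4->3->t: src->4: 5, 4->3: 3, 3->t: 2.
Bottleneck = min = 2.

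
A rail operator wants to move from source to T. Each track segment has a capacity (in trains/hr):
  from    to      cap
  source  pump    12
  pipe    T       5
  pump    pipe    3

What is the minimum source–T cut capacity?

Max flow = 3 (via 1 augmenting path).
In the residual at optimum, the set reachable from source is {pump, source}.
Cut edges: pump->pipe (cap 3). Sum = 3.

3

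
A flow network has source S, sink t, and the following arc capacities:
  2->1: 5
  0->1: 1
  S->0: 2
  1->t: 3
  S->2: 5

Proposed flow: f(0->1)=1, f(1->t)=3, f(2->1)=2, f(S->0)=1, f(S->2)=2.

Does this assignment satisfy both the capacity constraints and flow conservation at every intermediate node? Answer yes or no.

Every edge has 0 ≤ f(e) ≤ cap(e).
At each intermediate node, inflow equals outflow.

Yes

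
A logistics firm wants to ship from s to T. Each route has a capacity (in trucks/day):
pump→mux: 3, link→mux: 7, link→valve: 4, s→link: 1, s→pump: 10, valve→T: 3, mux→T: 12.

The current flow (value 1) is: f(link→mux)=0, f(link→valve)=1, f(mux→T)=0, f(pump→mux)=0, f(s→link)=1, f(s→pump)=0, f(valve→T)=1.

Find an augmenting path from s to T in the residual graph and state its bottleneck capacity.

s→pump→mux→T, bottleneck 3

Residual along s→pump→mux→T: s→pump: 10, pump→mux: 3, mux→T: 12.
Bottleneck = min = 3.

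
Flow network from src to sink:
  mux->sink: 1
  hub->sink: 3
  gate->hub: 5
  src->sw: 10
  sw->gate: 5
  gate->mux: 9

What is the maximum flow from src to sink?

4

Augment src->sw->gate->mux->sink: bottleneck 1. Total 1.
Augment src->sw->gate->hub->sink: bottleneck 3. Total 4.
No augmenting path remains in the residual graph.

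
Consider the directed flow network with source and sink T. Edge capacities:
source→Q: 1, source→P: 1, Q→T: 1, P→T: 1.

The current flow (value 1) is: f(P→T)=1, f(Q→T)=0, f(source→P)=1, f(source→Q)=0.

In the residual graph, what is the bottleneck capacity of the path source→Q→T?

Residual capacities along the path: source→Q: 1, Q→T: 1.
Minimum is 1.

1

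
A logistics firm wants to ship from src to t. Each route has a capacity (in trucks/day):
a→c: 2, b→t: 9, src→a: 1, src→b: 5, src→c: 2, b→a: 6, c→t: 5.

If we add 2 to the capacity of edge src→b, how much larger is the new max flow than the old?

Original max flow = 8.
After raising cap(src→b), augmenting paths through that edge carry 2 more units.
New max flow = 10. Increase = 2.

2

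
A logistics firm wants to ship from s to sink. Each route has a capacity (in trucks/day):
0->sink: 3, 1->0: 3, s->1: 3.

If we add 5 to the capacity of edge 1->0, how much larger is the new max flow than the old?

0

Original max flow = 3.
Edge 1->0 does not cross the min cut (source side {s}), so extra capacity there cannot help.
New max flow = 3. Increase = 0.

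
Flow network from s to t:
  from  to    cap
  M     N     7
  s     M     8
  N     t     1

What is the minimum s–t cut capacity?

1

Max flow = 1 (via 1 augmenting path).
In the residual at optimum, the set reachable from s is {M, N, s}.
Cut edges: N->t (cap 1). Sum = 1.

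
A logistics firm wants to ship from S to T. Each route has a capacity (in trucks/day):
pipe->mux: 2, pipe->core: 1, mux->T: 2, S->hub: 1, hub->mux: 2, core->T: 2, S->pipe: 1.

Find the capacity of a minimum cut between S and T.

2

Max flow = 2 (via 2 augmenting paths).
In the residual at optimum, the set reachable from S is {S}.
Cut edges: S->hub (cap 1), S->pipe (cap 1). Sum = 2.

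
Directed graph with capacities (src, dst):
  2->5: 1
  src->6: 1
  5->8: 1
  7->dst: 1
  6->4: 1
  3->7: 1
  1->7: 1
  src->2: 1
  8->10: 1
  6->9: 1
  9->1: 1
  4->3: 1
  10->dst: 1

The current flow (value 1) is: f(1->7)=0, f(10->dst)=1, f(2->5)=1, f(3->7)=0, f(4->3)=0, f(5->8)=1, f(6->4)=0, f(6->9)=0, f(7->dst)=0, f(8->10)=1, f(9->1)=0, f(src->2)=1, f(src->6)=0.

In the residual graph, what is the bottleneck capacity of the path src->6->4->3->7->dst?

Residual capacities along the path: src->6: 1, 6->4: 1, 4->3: 1, 3->7: 1, 7->dst: 1.
Minimum is 1.

1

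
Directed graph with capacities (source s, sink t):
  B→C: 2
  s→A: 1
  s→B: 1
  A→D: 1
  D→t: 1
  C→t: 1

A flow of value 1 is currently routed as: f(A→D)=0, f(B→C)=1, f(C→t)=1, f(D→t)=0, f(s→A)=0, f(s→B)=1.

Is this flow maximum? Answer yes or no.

Residual path s→A→D→t has bottleneck 1 > 0.
Pushing 1 along it raises the flow to 2, so the given flow is not maximum.

No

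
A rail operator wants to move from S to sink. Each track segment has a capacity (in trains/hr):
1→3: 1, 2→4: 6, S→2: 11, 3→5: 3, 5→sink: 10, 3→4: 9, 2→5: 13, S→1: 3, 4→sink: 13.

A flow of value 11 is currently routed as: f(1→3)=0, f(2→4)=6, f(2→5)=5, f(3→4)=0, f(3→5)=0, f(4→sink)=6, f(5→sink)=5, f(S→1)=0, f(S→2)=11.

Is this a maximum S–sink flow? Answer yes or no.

Residual path S→1→3→5→sink has bottleneck 1 > 0.
Pushing 1 along it raises the flow to 12, so the given flow is not maximum.

No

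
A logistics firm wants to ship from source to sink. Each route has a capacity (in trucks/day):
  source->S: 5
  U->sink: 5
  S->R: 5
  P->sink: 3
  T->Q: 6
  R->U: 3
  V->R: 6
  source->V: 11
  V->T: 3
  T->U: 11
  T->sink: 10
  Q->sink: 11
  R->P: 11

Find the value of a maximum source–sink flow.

Augment source->V->T->sink: bottleneck 3. Total 3.
Augment source->S->R->U->sink: bottleneck 3. Total 6.
Augment source->S->R->P->sink: bottleneck 2. Total 8.
Augment source->V->R->P->sink: bottleneck 1. Total 9.
No augmenting path remains in the residual graph.

9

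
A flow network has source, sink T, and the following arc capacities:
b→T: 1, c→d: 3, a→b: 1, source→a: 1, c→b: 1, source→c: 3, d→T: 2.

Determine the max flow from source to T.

3

Augment source→c→d→T: bottleneck 2. Total 2.
Augment source→c→b→T: bottleneck 1. Total 3.
No augmenting path remains in the residual graph.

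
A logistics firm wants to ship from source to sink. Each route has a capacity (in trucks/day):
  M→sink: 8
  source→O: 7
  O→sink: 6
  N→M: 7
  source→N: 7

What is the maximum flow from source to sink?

13

Augment source→O→sink: bottleneck 6. Total 6.
Augment source→N→M→sink: bottleneck 7. Total 13.
No augmenting path remains in the residual graph.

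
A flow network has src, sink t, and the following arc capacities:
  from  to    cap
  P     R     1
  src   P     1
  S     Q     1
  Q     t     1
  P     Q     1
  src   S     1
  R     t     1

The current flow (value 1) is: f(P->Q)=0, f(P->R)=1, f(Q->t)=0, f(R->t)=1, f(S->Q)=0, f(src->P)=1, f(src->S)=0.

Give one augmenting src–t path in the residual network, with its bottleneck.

src->S->Q->t, bottleneck 1

Residual along src->S->Q->t: src->S: 1, S->Q: 1, Q->t: 1.
Bottleneck = min = 1.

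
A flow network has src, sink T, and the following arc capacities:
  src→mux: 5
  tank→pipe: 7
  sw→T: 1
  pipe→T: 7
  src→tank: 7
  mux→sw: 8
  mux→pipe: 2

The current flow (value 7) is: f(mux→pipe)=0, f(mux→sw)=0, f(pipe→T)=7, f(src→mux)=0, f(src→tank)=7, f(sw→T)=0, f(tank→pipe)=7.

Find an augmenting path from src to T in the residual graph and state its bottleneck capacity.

Residual along src→mux→sw→T: src→mux: 5, mux→sw: 8, sw→T: 1.
Bottleneck = min = 1.

src→mux→sw→T, bottleneck 1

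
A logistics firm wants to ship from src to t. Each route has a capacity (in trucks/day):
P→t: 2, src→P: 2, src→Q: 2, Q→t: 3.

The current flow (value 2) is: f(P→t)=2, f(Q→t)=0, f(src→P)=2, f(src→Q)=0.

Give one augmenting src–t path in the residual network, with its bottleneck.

src→Q→t, bottleneck 2

Residual along src→Q→t: src→Q: 2, Q→t: 3.
Bottleneck = min = 2.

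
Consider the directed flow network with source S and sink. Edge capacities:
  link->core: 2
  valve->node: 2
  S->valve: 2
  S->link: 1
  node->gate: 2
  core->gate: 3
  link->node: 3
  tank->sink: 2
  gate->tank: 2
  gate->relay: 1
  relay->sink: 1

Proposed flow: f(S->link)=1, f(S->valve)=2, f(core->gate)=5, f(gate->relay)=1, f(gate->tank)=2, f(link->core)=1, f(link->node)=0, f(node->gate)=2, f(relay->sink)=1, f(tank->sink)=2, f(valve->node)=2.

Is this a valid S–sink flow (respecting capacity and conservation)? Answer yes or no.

No

Capacity violated on core->gate: flow 5 > capacity 3.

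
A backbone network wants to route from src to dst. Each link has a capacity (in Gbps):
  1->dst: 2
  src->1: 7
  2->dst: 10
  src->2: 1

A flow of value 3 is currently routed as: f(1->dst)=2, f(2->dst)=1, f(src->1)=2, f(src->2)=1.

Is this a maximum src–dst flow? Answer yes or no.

Residual reachable from src: {1, src}; dst is not reachable.
Saturated cut: src->2, 1->dst with total capacity 3 = current flow value. Flow is maximum.

Yes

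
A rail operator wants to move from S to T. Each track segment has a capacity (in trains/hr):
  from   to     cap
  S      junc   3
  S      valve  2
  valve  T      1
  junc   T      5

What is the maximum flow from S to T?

4

Augment S->junc->T: bottleneck 3. Total 3.
Augment S->valve->T: bottleneck 1. Total 4.
No augmenting path remains in the residual graph.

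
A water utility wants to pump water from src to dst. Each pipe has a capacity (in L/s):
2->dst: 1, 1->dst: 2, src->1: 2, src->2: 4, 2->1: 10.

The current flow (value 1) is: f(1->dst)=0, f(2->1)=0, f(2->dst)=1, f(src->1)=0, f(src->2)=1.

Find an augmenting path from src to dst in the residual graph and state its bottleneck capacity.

Residual along src->1->dst: src->1: 2, 1->dst: 2.
Bottleneck = min = 2.

src->1->dst, bottleneck 2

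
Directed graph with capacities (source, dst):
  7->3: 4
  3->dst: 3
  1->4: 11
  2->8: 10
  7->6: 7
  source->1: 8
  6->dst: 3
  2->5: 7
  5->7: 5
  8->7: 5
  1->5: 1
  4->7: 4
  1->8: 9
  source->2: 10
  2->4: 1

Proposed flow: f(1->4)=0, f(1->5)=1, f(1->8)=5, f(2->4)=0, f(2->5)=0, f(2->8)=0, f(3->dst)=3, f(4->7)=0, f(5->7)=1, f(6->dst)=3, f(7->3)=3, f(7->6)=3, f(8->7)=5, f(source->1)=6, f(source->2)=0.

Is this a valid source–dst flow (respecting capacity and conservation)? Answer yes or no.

Every edge has 0 ≤ f(e) ≤ cap(e).
At each intermediate node, inflow equals outflow.

Yes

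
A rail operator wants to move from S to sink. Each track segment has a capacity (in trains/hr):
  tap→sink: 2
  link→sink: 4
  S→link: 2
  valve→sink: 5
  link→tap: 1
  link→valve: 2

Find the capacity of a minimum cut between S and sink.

2

Max flow = 2 (via 1 augmenting path).
In the residual at optimum, the set reachable from S is {S}.
Cut edges: S→link (cap 2). Sum = 2.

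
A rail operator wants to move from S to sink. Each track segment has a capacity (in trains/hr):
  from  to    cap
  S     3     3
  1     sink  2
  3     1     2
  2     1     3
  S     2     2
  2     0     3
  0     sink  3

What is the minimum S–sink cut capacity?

4

Max flow = 4 (via 2 augmenting paths).
In the residual at optimum, the set reachable from S is {3, S}.
Cut edges: S→2 (cap 2), 3→1 (cap 2). Sum = 4.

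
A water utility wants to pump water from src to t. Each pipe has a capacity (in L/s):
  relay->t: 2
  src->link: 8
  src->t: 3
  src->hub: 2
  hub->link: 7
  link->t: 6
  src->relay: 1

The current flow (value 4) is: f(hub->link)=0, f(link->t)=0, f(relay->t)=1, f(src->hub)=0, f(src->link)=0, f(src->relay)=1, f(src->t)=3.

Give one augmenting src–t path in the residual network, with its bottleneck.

Residual along src->link->t: src->link: 8, link->t: 6.
Bottleneck = min = 6.

src->link->t, bottleneck 6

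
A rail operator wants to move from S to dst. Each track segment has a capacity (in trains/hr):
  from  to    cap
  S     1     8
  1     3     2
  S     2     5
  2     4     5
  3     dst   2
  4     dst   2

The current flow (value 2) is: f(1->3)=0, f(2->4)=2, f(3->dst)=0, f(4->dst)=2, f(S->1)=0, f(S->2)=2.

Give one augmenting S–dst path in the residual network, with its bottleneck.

S->1->3->dst, bottleneck 2

Residual along S->1->3->dst: S->1: 8, 1->3: 2, 3->dst: 2.
Bottleneck = min = 2.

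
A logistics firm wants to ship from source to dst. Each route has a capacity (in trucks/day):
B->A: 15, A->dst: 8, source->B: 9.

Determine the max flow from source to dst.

8

Augment source->B->A->dst: bottleneck 8. Total 8.
No augmenting path remains in the residual graph.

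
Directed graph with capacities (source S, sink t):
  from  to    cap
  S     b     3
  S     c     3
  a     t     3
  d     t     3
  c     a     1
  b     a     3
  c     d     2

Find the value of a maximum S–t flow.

5

Augment S→c→d→t: bottleneck 2. Total 2.
Augment S→c→a→t: bottleneck 1. Total 3.
Augment S→b→a→t: bottleneck 2. Total 5.
No augmenting path remains in the residual graph.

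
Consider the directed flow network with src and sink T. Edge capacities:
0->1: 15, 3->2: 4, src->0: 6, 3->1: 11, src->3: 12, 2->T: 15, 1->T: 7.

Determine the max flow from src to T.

Augment src->0->1->T: bottleneck 6. Total 6.
Augment src->3->1->T: bottleneck 1. Total 7.
Augment src->3->2->T: bottleneck 4. Total 11.
No augmenting path remains in the residual graph.

11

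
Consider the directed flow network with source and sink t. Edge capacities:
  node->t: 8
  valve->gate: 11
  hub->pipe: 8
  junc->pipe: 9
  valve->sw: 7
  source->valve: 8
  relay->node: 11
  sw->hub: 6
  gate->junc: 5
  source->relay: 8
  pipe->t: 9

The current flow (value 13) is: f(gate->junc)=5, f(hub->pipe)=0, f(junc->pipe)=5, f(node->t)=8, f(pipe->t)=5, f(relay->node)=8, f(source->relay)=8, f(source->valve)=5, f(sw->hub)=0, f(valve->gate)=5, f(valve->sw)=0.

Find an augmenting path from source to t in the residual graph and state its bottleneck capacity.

source->valve->sw->hub->pipe->t, bottleneck 3

Residual along source->valve->sw->hub->pipe->t: source->valve: 3, valve->sw: 7, sw->hub: 6, hub->pipe: 8, pipe->t: 4.
Bottleneck = min = 3.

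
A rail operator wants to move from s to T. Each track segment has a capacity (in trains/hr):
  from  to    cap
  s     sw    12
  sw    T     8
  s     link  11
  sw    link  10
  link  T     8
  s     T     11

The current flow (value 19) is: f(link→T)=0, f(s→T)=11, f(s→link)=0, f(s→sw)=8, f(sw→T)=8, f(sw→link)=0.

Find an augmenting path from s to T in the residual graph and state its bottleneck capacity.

Residual along s→link→T: s→link: 11, link→T: 8.
Bottleneck = min = 8.

s→link→T, bottleneck 8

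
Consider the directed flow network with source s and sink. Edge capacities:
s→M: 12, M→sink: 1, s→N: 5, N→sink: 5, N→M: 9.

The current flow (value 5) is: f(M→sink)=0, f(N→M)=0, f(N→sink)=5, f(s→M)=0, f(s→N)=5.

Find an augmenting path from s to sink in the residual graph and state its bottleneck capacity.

s→M→sink, bottleneck 1

Residual along s→M→sink: s→M: 12, M→sink: 1.
Bottleneck = min = 1.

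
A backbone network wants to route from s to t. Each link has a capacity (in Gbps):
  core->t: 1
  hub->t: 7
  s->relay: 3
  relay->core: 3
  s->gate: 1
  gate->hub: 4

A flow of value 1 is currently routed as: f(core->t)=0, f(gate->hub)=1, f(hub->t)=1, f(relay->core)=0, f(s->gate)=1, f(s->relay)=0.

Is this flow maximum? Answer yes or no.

No

Residual path s->relay->core->t has bottleneck 1 > 0.
Pushing 1 along it raises the flow to 2, so the given flow is not maximum.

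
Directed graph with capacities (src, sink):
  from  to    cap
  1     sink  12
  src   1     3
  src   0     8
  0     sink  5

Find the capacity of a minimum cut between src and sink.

8

Max flow = 8 (via 2 augmenting paths).
In the residual at optimum, the set reachable from src is {0, src}.
Cut edges: src->1 (cap 3), 0->sink (cap 5). Sum = 8.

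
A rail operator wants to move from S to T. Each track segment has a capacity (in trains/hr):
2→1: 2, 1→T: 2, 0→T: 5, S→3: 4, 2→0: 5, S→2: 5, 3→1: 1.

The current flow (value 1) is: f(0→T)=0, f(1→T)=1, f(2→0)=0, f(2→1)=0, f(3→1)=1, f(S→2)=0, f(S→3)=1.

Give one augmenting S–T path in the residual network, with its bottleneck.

Residual along S→2→1→T: S→2: 5, 2→1: 2, 1→T: 1.
Bottleneck = min = 1.

S→2→1→T, bottleneck 1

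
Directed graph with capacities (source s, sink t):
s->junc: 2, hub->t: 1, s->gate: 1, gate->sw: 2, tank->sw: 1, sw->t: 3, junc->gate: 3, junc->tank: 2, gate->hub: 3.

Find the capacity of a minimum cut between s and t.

3

Max flow = 3 (via 2 augmenting paths).
In the residual at optimum, the set reachable from s is {s}.
Cut edges: s->junc (cap 2), s->gate (cap 1). Sum = 3.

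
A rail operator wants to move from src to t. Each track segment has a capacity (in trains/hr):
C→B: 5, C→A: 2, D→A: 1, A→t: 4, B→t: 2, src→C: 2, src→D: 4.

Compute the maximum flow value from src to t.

3

Augment src→D→A→t: bottleneck 1. Total 1.
Augment src→C→A→t: bottleneck 2. Total 3.
No augmenting path remains in the residual graph.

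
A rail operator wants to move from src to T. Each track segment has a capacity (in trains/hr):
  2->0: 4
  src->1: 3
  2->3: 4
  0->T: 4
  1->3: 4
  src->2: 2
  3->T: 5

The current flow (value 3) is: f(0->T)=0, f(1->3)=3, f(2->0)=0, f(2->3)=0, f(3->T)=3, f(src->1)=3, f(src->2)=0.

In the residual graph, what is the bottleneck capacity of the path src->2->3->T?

Residual capacities along the path: src->2: 2, 2->3: 4, 3->T: 2.
Minimum is 2.

2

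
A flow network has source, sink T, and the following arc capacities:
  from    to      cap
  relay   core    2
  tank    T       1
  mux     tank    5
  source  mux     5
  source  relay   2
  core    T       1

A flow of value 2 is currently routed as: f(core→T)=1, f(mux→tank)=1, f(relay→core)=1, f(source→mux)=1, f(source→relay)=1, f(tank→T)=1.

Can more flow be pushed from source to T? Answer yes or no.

No

Residual reachable from source: {core, mux, relay, source, tank}; T is not reachable.
Saturated cut: tank→T, core→T with total capacity 2 = current flow value. Flow is maximum.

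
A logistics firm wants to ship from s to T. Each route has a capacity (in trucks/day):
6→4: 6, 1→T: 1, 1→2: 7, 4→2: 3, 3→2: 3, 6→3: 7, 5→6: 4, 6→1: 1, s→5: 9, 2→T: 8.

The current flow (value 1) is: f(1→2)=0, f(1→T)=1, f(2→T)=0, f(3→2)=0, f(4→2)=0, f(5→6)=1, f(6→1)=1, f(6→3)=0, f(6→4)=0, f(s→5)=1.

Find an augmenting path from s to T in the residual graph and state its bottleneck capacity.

s→5→6→4→2→T, bottleneck 3

Residual along s→5→6→4→2→T: s→5: 8, 5→6: 3, 6→4: 6, 4→2: 3, 2→T: 8.
Bottleneck = min = 3.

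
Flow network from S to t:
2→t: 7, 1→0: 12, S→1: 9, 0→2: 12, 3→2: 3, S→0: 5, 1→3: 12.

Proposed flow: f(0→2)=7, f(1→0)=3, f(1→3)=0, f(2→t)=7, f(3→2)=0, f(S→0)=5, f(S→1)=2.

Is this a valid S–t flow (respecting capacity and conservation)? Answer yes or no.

Conservation fails at 1: inflow 2 ≠ outflow 3.

No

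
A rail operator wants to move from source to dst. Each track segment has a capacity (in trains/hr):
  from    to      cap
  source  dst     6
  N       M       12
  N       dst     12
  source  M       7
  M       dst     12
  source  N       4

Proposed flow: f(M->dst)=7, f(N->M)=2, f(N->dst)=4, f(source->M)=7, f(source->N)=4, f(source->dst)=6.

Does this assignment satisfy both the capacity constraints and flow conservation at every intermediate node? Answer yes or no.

Conservation fails at N: inflow 4 ≠ outflow 6.

No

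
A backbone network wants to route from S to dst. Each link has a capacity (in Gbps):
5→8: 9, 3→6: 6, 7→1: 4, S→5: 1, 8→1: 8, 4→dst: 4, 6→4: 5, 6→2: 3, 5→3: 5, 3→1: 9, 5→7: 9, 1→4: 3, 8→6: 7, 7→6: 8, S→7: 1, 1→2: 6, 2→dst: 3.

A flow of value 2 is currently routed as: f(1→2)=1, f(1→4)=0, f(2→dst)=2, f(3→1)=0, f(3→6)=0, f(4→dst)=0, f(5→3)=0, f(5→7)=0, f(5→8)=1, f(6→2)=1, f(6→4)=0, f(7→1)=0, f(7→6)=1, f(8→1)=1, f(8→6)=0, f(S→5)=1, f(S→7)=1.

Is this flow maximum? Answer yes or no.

Residual reachable from S: {S}; dst is not reachable.
Saturated cut: S→5, S→7 with total capacity 2 = current flow value. Flow is maximum.

Yes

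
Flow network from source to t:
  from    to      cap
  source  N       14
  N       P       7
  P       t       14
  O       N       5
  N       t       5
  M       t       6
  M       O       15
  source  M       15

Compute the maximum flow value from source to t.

Augment source->M->t: bottleneck 6. Total 6.
Augment source->N->t: bottleneck 5. Total 11.
Augment source->N->P->t: bottleneck 7. Total 18.
No augmenting path remains in the residual graph.

18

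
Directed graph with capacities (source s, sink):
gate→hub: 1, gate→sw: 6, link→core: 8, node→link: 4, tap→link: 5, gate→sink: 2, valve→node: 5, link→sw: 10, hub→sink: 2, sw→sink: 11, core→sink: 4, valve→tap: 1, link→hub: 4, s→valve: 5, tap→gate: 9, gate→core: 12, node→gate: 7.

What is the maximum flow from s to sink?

5

Augment s→valve→tap→gate→sink: bottleneck 1. Total 1.
Augment s→valve→node→gate→sink: bottleneck 1. Total 2.
Augment s→valve→node→gate→hub→sink: bottleneck 1. Total 3.
Augment s→valve→node→gate→core→sink: bottleneck 2. Total 5.
No augmenting path remains in the residual graph.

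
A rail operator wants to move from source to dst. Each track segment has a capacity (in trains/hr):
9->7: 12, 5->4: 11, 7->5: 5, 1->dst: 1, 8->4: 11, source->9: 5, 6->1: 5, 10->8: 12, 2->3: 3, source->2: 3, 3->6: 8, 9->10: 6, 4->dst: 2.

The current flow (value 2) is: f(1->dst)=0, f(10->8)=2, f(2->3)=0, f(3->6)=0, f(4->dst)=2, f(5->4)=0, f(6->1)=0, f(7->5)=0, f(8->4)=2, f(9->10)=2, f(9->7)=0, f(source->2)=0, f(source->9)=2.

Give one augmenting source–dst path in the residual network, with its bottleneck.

Residual along source->2->3->6->1->dst: source->2: 3, 2->3: 3, 3->6: 8, 6->1: 5, 1->dst: 1.
Bottleneck = min = 1.

source->2->3->6->1->dst, bottleneck 1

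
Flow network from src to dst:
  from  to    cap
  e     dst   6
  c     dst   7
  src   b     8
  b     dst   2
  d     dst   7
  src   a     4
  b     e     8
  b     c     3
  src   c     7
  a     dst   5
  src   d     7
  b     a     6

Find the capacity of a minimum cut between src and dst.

Max flow = 26 (via 6 augmenting paths).
In the residual at optimum, the set reachable from src is {src}.
Cut edges: src→b (cap 8), src→d (cap 7), src→a (cap 4), src→c (cap 7). Sum = 26.

26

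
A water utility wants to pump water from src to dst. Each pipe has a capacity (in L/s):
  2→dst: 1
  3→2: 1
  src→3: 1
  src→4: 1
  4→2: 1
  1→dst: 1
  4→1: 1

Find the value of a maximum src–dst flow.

2

Augment src→4→1→dst: bottleneck 1. Total 1.
Augment src→3→2→dst: bottleneck 1. Total 2.
No augmenting path remains in the residual graph.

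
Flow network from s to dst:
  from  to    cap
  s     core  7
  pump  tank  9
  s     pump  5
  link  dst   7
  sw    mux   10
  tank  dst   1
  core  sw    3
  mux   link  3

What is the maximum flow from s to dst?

Augment s->pump->tank->dst: bottleneck 1. Total 1.
Augment s->core->sw->mux->link->dst: bottleneck 3. Total 4.
No augmenting path remains in the residual graph.

4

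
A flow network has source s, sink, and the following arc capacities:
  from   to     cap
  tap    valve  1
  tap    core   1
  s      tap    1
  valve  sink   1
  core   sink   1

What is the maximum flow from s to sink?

Augment s->tap->valve->sink: bottleneck 1. Total 1.
No augmenting path remains in the residual graph.

1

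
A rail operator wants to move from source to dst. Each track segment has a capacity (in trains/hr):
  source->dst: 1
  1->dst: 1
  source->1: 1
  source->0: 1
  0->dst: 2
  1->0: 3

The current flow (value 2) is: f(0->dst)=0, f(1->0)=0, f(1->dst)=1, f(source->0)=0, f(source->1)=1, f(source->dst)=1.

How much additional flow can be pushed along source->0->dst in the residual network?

1

Residual capacities along the path: source->0: 1, 0->dst: 2.
Minimum is 1.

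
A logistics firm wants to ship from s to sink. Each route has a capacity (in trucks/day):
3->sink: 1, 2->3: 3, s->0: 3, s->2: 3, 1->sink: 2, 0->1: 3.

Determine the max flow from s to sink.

Augment s->0->1->sink: bottleneck 2. Total 2.
Augment s->2->3->sink: bottleneck 1. Total 3.
No augmenting path remains in the residual graph.

3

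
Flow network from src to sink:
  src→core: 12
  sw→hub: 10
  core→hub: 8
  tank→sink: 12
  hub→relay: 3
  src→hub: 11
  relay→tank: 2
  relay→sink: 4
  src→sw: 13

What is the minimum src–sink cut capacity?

3

Max flow = 3 (via 1 augmenting path).
In the residual at optimum, the set reachable from src is {core, hub, src, sw}.
Cut edges: hub→relay (cap 3). Sum = 3.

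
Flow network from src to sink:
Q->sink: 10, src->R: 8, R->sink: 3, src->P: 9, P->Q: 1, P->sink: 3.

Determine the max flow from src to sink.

7

Augment src->R->sink: bottleneck 3. Total 3.
Augment src->P->sink: bottleneck 3. Total 6.
Augment src->P->Q->sink: bottleneck 1. Total 7.
No augmenting path remains in the residual graph.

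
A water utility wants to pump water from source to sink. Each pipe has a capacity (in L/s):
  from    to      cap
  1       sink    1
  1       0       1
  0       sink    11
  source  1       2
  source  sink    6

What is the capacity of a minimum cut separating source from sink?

Max flow = 8 (via 3 augmenting paths).
In the residual at optimum, the set reachable from source is {source}.
Cut edges: source→1 (cap 2), source→sink (cap 6). Sum = 8.

8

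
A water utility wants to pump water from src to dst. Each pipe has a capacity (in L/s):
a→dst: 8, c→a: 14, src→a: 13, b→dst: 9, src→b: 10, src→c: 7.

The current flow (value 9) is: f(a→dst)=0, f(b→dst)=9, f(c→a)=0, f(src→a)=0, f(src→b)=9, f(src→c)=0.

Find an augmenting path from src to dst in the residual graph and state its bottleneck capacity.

Residual along src→a→dst: src→a: 13, a→dst: 8.
Bottleneck = min = 8.

src→a→dst, bottleneck 8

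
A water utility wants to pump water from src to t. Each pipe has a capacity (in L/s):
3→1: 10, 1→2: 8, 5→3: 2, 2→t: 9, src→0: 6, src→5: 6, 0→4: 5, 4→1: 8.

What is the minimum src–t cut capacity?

7

Max flow = 7 (via 2 augmenting paths).
In the residual at optimum, the set reachable from src is {0, 5, src}.
Cut edges: 0→4 (cap 5), 5→3 (cap 2). Sum = 7.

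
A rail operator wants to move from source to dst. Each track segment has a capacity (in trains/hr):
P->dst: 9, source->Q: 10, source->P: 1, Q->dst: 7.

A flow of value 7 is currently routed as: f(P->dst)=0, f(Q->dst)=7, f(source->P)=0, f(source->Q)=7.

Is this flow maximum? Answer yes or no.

Residual path source->P->dst has bottleneck 1 > 0.
Pushing 1 along it raises the flow to 8, so the given flow is not maximum.

No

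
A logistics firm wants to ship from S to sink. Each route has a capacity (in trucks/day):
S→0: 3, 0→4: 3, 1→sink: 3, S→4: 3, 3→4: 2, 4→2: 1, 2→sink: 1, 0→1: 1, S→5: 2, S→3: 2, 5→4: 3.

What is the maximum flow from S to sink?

Augment S→0→1→sink: bottleneck 1. Total 1.
Augment S→4→2→sink: bottleneck 1. Total 2.
No augmenting path remains in the residual graph.

2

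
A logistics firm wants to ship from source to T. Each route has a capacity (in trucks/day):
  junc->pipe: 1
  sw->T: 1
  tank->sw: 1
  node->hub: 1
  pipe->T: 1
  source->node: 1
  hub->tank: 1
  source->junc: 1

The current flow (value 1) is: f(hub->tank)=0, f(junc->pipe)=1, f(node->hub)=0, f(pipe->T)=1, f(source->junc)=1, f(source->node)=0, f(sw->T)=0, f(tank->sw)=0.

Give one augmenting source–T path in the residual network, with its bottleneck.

Residual along source->node->hub->tank->sw->T: source->node: 1, node->hub: 1, hub->tank: 1, tank->sw: 1, sw->T: 1.
Bottleneck = min = 1.

source->node->hub->tank->sw->T, bottleneck 1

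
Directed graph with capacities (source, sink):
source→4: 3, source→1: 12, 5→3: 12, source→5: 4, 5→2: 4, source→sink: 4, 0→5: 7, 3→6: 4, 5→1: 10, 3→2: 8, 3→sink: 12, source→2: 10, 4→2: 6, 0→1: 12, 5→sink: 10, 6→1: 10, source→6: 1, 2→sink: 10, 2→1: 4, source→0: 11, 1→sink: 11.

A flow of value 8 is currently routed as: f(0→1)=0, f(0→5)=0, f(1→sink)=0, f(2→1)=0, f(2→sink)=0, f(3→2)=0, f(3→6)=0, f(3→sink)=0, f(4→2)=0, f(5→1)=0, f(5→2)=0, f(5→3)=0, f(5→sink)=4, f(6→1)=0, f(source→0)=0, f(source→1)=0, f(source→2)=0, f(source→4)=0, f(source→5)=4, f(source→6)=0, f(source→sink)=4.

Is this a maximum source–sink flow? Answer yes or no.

Residual path source→2→sink has bottleneck 10 > 0.
Pushing 10 along it raises the flow to 18, so the given flow is not maximum.

No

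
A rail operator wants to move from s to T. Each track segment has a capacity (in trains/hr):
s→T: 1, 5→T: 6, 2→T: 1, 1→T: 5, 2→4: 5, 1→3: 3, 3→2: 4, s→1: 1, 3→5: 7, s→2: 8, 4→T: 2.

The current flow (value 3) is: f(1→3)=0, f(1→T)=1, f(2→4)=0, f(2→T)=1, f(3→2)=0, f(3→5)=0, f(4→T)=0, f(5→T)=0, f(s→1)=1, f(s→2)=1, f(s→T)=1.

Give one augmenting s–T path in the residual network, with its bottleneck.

Residual along s→2→4→T: s→2: 7, 2→4: 5, 4→T: 2.
Bottleneck = min = 2.

s→2→4→T, bottleneck 2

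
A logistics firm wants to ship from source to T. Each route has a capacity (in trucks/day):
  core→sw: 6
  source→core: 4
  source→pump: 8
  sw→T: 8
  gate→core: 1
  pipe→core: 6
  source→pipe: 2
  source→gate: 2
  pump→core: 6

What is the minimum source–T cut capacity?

Max flow = 6 (via 2 augmenting paths).
In the residual at optimum, the set reachable from source is {core, gate, pipe, pump, source}.
Cut edges: core→sw (cap 6). Sum = 6.

6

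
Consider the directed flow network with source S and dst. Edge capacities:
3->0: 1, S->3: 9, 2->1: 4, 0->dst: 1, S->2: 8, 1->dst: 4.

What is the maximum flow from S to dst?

5

Augment S->3->0->dst: bottleneck 1. Total 1.
Augment S->2->1->dst: bottleneck 4. Total 5.
No augmenting path remains in the residual graph.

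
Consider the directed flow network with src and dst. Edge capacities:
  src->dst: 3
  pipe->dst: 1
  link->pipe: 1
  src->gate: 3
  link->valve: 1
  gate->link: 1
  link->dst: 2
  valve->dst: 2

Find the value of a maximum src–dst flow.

4

Augment src->dst: bottleneck 3. Total 3.
Augment src->gate->link->dst: bottleneck 1. Total 4.
No augmenting path remains in the residual graph.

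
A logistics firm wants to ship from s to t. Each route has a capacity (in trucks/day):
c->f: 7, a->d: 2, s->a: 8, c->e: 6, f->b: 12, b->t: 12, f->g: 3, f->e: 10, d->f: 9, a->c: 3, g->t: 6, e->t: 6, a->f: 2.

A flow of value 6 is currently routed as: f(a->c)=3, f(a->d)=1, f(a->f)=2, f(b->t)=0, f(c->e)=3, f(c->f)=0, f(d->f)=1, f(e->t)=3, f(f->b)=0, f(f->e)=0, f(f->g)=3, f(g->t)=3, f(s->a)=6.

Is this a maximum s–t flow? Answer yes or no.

No

Residual path s->a->d->f->e->t has bottleneck 1 > 0.
Pushing 1 along it raises the flow to 7, so the given flow is not maximum.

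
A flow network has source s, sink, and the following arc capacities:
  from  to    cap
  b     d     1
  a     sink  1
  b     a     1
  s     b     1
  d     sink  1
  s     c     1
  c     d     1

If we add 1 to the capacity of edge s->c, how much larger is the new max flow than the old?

Original max flow = 2.
Even with extra capacity on s->c, another cut of capacity 2 remains binding.
New max flow = 2. Increase = 0.

0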